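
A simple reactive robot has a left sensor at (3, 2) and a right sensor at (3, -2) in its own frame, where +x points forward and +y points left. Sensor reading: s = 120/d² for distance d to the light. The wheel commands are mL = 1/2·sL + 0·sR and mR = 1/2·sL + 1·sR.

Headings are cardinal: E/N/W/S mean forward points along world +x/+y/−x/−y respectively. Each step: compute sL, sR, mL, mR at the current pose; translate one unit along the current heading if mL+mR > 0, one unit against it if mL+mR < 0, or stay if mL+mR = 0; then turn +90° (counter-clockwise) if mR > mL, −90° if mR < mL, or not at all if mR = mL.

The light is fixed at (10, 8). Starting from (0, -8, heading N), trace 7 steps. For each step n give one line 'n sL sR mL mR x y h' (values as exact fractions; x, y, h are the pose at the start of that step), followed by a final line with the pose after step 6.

n=0: pose=(0,-8,N); sL=120/313, sR=120/233; mL=60/313, mR=51540/72929; mL+mR=65520/72929 → advance +1; mR−mL=120/233 → turn +1·90°
n=1: pose=(0,-7,W); sL=60/229, sR=60/169; mL=30/229, mR=18810/38701; mL+mR=23880/38701 → advance +1; mR−mL=60/169 → turn +1·90°
n=2: pose=(-1,-7,S); sL=8/27, sR=120/493; mL=4/27, mR=5212/13311; mL+mR=7184/13311 → advance +1; mR−mL=120/493 → turn +1·90°
n=3: pose=(-1,-8,E); sL=6/13, sR=30/97; mL=3/13, mR=681/1261; mL+mR=972/1261 → advance +1; mR−mL=30/97 → turn +1·90°
n=4: pose=(0,-8,N); sL=120/313, sR=120/233; mL=60/313, mR=51540/72929; mL+mR=65520/72929 → advance +1; mR−mL=120/233 → turn +1·90°
n=5: pose=(0,-7,W); sL=60/229, sR=60/169; mL=30/229, mR=18810/38701; mL+mR=23880/38701 → advance +1; mR−mL=60/169 → turn +1·90°
n=6: pose=(-1,-7,S); sL=8/27, sR=120/493; mL=4/27, mR=5212/13311; mL+mR=7184/13311 → advance +1; mR−mL=120/493 → turn +1·90°

0 120/313 120/233 60/313 51540/72929 0 -8 N
1 60/229 60/169 30/229 18810/38701 0 -7 W
2 8/27 120/493 4/27 5212/13311 -1 -7 S
3 6/13 30/97 3/13 681/1261 -1 -8 E
4 120/313 120/233 60/313 51540/72929 0 -8 N
5 60/229 60/169 30/229 18810/38701 0 -7 W
6 8/27 120/493 4/27 5212/13311 -1 -7 S
final -1 -8 E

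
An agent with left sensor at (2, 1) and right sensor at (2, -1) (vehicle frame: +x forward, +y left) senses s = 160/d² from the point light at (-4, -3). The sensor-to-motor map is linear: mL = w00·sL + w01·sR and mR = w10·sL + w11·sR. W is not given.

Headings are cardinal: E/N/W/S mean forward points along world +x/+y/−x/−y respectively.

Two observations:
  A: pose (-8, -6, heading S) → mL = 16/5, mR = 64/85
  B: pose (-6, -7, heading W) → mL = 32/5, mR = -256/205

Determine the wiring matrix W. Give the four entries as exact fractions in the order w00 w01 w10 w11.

obs A: pose=(-8,-6,S) → sL=80/17, sR=16/5, mL=16/5, mR=64/85
obs B: pose=(-6,-7,W) → sL=160/41, sR=32/5, mL=32/5, mR=-256/205
sensor matrix S = [[80/17, 16/5], [160/41, 32/5]]; det S = 12288/697
solve [mL_A; mL_B] = S·[w00; w01] and [mR_A; mR_B] = S·[w10; w11]:
  w00 = 0, w01 = 1, w10 = 1/2, w11 = -1/2

0 1 1/2 -1/2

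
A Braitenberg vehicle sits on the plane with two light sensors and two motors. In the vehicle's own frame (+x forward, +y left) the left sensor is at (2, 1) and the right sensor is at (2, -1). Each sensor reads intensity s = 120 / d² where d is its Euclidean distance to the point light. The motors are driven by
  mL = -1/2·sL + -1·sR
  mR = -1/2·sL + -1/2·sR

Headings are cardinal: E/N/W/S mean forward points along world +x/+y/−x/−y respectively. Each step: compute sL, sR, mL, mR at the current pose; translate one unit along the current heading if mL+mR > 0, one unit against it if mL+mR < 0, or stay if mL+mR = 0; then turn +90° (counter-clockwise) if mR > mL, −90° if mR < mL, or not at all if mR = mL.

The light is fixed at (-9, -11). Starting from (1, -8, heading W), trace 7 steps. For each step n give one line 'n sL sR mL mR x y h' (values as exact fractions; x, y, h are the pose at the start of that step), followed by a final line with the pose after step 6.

n=0: pose=(1,-8,W); sL=30/17, sR=3/2; mL=-81/34, mR=-111/68; mL+mR=-273/68 → advance -1; mR−mL=3/4 → turn +1·90°
n=1: pose=(2,-8,S); sL=24/29, sR=120/101; mL=-4692/2929, mR=-2952/2929; mL+mR=-7644/2929 → advance -1; mR−mL=60/101 → turn +1·90°
n=2: pose=(2,-7,E); sL=60/97, sR=60/89; mL=-8490/8633, mR=-5580/8633; mL+mR=-14070/8633 → advance -1; mR−mL=30/89 → turn +1·90°
n=3: pose=(1,-7,N); sL=40/39, sR=120/157; mL=-7820/6123, mR=-5480/6123; mL+mR=-13300/6123 → advance -1; mR−mL=60/157 → turn +1·90°
n=4: pose=(1,-8,W); sL=30/17, sR=3/2; mL=-81/34, mR=-111/68; mL+mR=-273/68 → advance -1; mR−mL=3/4 → turn +1·90°
n=5: pose=(2,-8,S); sL=24/29, sR=120/101; mL=-4692/2929, mR=-2952/2929; mL+mR=-7644/2929 → advance -1; mR−mL=60/101 → turn +1·90°
n=6: pose=(2,-7,E); sL=60/97, sR=60/89; mL=-8490/8633, mR=-5580/8633; mL+mR=-14070/8633 → advance -1; mR−mL=30/89 → turn +1·90°

0 30/17 3/2 -81/34 -111/68 1 -8 W
1 24/29 120/101 -4692/2929 -2952/2929 2 -8 S
2 60/97 60/89 -8490/8633 -5580/8633 2 -7 E
3 40/39 120/157 -7820/6123 -5480/6123 1 -7 N
4 30/17 3/2 -81/34 -111/68 1 -8 W
5 24/29 120/101 -4692/2929 -2952/2929 2 -8 S
6 60/97 60/89 -8490/8633 -5580/8633 2 -7 E
final 1 -7 N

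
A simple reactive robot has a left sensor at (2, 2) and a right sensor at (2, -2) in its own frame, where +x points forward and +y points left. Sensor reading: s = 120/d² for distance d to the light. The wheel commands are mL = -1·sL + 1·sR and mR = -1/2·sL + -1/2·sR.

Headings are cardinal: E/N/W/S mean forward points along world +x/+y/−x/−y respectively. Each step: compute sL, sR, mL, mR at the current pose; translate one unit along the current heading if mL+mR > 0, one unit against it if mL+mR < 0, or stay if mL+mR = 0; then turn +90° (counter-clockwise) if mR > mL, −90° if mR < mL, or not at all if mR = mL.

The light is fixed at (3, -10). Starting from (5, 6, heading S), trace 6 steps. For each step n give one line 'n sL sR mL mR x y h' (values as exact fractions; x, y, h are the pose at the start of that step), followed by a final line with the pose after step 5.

0 30/53 30/49 120/2597 -1530/2597 5 6 S
1 8/15 120/361 -1088/5415 -2344/5415 5 7 W
2 60/181 60/193 -720/34933 -11220/34933 6 7 N
3 120/349 120/221 15360/77129 -34200/77129 6 6 E
4 30/53 30/49 120/2597 -1530/2597 5 6 S
5 8/15 120/361 -1088/5415 -2344/5415 5 7 W
final 6 7 N

n=0: pose=(5,6,S); sL=30/53, sR=30/49; mL=120/2597, mR=-1530/2597; mL+mR=-1410/2597 → advance -1; mR−mL=-1650/2597 → turn -1·90°
n=1: pose=(5,7,W); sL=8/15, sR=120/361; mL=-1088/5415, mR=-2344/5415; mL+mR=-1144/1805 → advance -1; mR−mL=-1256/5415 → turn -1·90°
n=2: pose=(6,7,N); sL=60/181, sR=60/193; mL=-720/34933, mR=-11220/34933; mL+mR=-11940/34933 → advance -1; mR−mL=-10500/34933 → turn -1·90°
n=3: pose=(6,6,E); sL=120/349, sR=120/221; mL=15360/77129, mR=-34200/77129; mL+mR=-18840/77129 → advance -1; mR−mL=-49560/77129 → turn -1·90°
n=4: pose=(5,6,S); sL=30/53, sR=30/49; mL=120/2597, mR=-1530/2597; mL+mR=-1410/2597 → advance -1; mR−mL=-1650/2597 → turn -1·90°
n=5: pose=(5,7,W); sL=8/15, sR=120/361; mL=-1088/5415, mR=-2344/5415; mL+mR=-1144/1805 → advance -1; mR−mL=-1256/5415 → turn -1·90°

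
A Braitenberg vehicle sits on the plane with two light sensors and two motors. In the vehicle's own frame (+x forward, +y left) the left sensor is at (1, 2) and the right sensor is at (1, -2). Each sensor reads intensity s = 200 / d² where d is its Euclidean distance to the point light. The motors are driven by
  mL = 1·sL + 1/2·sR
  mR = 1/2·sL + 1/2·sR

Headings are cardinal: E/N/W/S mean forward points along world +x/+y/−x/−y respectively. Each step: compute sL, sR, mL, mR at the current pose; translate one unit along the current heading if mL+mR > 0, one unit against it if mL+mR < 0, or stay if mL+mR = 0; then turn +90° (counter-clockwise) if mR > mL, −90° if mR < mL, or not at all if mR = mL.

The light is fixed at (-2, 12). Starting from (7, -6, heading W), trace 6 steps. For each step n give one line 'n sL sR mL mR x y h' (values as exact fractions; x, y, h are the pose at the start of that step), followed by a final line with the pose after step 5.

0 25/58 5/8 345/464 245/464 7 -6 W
1 8/13 200/389 4412/5057 2856/5057 6 -6 N
2 100/153 100/221 1750/1989 1100/1989 6 -5 E
3 40/89 200/373 23820/33197 16360/33197 7 -5 S
4 25/58 5/8 345/464 245/464 7 -6 W
5 8/13 200/389 4412/5057 2856/5057 6 -6 N
final 6 -5 E

n=0: pose=(7,-6,W); sL=25/58, sR=5/8; mL=345/464, mR=245/464; mL+mR=295/232 → advance +1; mR−mL=-25/116 → turn -1·90°
n=1: pose=(6,-6,N); sL=8/13, sR=200/389; mL=4412/5057, mR=2856/5057; mL+mR=7268/5057 → advance +1; mR−mL=-4/13 → turn -1·90°
n=2: pose=(6,-5,E); sL=100/153, sR=100/221; mL=1750/1989, mR=1100/1989; mL+mR=950/663 → advance +1; mR−mL=-50/153 → turn -1·90°
n=3: pose=(7,-5,S); sL=40/89, sR=200/373; mL=23820/33197, mR=16360/33197; mL+mR=40180/33197 → advance +1; mR−mL=-20/89 → turn -1·90°
n=4: pose=(7,-6,W); sL=25/58, sR=5/8; mL=345/464, mR=245/464; mL+mR=295/232 → advance +1; mR−mL=-25/116 → turn -1·90°
n=5: pose=(6,-6,N); sL=8/13, sR=200/389; mL=4412/5057, mR=2856/5057; mL+mR=7268/5057 → advance +1; mR−mL=-4/13 → turn -1·90°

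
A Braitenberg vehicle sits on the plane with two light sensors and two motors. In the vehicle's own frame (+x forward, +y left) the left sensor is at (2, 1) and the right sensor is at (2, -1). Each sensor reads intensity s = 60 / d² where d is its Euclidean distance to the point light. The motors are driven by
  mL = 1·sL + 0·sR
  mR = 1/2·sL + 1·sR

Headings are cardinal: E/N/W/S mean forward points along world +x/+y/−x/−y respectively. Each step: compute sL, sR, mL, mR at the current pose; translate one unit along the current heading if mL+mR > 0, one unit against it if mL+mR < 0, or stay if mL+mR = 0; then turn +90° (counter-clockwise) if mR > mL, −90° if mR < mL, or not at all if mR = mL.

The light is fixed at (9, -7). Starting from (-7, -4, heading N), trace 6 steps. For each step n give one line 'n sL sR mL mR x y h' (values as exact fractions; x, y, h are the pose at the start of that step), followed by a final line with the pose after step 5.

0 30/157 6/25 30/157 1317/3925 -7 -4 N
1 20/111 60/349 20/111 10150/38739 -7 -3 W
2 3/13 15/82 3/13 159/533 -8 -3 S
3 60/241 60/229 60/241 21330/55189 -8 -4 E
4 30/157 6/25 30/157 1317/3925 -7 -4 N
5 20/111 60/349 20/111 10150/38739 -7 -3 W
final -8 -3 S

n=0: pose=(-7,-4,N); sL=30/157, sR=6/25; mL=30/157, mR=1317/3925; mL+mR=2067/3925 → advance +1; mR−mL=567/3925 → turn +1·90°
n=1: pose=(-7,-3,W); sL=20/111, sR=60/349; mL=20/111, mR=10150/38739; mL+mR=5710/12913 → advance +1; mR−mL=3170/38739 → turn +1·90°
n=2: pose=(-8,-3,S); sL=3/13, sR=15/82; mL=3/13, mR=159/533; mL+mR=282/533 → advance +1; mR−mL=36/533 → turn +1·90°
n=3: pose=(-8,-4,E); sL=60/241, sR=60/229; mL=60/241, mR=21330/55189; mL+mR=35070/55189 → advance +1; mR−mL=7590/55189 → turn +1·90°
n=4: pose=(-7,-4,N); sL=30/157, sR=6/25; mL=30/157, mR=1317/3925; mL+mR=2067/3925 → advance +1; mR−mL=567/3925 → turn +1·90°
n=5: pose=(-7,-3,W); sL=20/111, sR=60/349; mL=20/111, mR=10150/38739; mL+mR=5710/12913 → advance +1; mR−mL=3170/38739 → turn +1·90°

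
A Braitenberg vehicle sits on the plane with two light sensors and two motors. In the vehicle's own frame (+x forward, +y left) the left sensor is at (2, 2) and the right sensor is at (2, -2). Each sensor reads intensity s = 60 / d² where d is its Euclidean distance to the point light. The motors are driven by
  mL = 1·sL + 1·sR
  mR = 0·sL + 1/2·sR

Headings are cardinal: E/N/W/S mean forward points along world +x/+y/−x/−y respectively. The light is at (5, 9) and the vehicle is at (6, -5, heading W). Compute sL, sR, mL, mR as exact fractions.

60/257 12/29 4824/7453 6/29

left sensor world pos  = (4, -7); dL² = 257
right sensor world pos = (4, -3); dR² = 145
sL = 60/257 = 60/257
sR = 60/145 = 12/29
mL = 1·sL + 1·sR = 4824/7453
mR = 0·sL + 1/2·sR = 6/29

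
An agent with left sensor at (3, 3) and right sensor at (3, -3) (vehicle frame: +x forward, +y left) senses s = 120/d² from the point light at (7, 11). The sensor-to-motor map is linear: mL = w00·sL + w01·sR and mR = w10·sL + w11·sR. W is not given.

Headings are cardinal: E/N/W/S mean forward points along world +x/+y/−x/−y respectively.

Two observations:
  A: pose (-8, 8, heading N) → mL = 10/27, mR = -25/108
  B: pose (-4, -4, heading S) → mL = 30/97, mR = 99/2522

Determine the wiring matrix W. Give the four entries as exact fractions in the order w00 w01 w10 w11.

obs A: pose=(-8,8,N) → sL=10/27, sR=5/6, mL=10/27, mR=-25/108
obs B: pose=(-4,-4,S) → sL=30/97, sR=3/13, mL=30/97, mR=99/2522
sensor matrix S = [[10/27, 5/6], [30/97, 3/13]]; det S = -1955/11349
solve [mL_A; mL_B] = S·[w00; w01] and [mR_A; mR_B] = S·[w10; w11]:
  w00 = 1, w01 = 0, w10 = 1/2, w11 = -1/2

1 0 1/2 -1/2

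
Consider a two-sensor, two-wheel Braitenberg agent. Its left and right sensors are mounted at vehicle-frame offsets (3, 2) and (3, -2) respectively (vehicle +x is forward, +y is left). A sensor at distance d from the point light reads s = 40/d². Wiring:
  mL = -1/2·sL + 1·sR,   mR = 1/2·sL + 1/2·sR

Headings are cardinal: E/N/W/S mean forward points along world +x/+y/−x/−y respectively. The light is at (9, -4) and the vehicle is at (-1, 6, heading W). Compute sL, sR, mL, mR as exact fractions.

left sensor world pos  = (-4, 4); dL² = 233
right sensor world pos = (-4, 8); dR² = 313
sL = 40/233 = 40/233
sR = 40/313 = 40/313
mL = -1/2·sL + 1·sR = 3060/72929
mR = 1/2·sL + 1/2·sR = 10920/72929

40/233 40/313 3060/72929 10920/72929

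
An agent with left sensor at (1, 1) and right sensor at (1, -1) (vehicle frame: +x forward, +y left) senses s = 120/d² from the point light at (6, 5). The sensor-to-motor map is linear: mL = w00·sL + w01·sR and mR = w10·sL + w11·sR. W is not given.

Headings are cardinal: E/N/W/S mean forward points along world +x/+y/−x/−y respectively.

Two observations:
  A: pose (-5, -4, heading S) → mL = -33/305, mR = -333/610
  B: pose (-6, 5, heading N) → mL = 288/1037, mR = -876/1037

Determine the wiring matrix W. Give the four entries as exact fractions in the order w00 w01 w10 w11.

-1 1 -1/2 -1/2

obs A: pose=(-5,-4,S) → sL=3/5, sR=30/61, mL=-33/305, mR=-333/610
obs B: pose=(-6,5,N) → sL=12/17, sR=60/61, mL=288/1037, mR=-876/1037
sensor matrix S = [[3/5, 30/61], [12/17, 60/61]]; det S = 252/1037
solve [mL_A; mL_B] = S·[w00; w01] and [mR_A; mR_B] = S·[w10; w11]:
  w00 = -1, w01 = 1, w10 = -1/2, w11 = -1/2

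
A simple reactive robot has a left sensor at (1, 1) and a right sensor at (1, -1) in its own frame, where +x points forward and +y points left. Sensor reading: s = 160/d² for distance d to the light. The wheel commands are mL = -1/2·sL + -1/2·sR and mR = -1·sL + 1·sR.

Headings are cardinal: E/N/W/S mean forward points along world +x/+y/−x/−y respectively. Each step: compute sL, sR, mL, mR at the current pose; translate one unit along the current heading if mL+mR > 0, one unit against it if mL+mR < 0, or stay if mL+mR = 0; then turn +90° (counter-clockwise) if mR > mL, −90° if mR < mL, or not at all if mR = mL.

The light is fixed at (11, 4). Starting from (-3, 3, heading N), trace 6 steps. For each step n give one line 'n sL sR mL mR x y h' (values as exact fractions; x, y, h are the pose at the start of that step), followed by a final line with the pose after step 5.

n=0: pose=(-3,3,N); sL=32/45, sR=160/169; mL=-6304/7605, mR=1792/7605; mL+mR=-1504/2535 → advance -1; mR−mL=8096/7605 → turn +1·90°
n=1: pose=(-3,2,W); sL=80/117, sR=80/113; mL=-9200/13221, mR=320/13221; mL+mR=-2960/4407 → advance -1; mR−mL=9520/13221 → turn +1·90°
n=2: pose=(-2,2,S); sL=160/153, sR=32/41; mL=-5728/6273, mR=-1664/6273; mL+mR=-2464/2091 → advance -1; mR−mL=4064/6273 → turn +1·90°
n=3: pose=(-2,3,E); sL=10/9, sR=40/37; mL=-365/333, mR=-10/333; mL+mR=-125/111 → advance -1; mR−mL=355/333 → turn +1·90°
n=4: pose=(-3,3,N); sL=32/45, sR=160/169; mL=-6304/7605, mR=1792/7605; mL+mR=-1504/2535 → advance -1; mR−mL=8096/7605 → turn +1·90°
n=5: pose=(-3,2,W); sL=80/117, sR=80/113; mL=-9200/13221, mR=320/13221; mL+mR=-2960/4407 → advance -1; mR−mL=9520/13221 → turn +1·90°

0 32/45 160/169 -6304/7605 1792/7605 -3 3 N
1 80/117 80/113 -9200/13221 320/13221 -3 2 W
2 160/153 32/41 -5728/6273 -1664/6273 -2 2 S
3 10/9 40/37 -365/333 -10/333 -2 3 E
4 32/45 160/169 -6304/7605 1792/7605 -3 3 N
5 80/117 80/113 -9200/13221 320/13221 -3 2 W
final -2 2 S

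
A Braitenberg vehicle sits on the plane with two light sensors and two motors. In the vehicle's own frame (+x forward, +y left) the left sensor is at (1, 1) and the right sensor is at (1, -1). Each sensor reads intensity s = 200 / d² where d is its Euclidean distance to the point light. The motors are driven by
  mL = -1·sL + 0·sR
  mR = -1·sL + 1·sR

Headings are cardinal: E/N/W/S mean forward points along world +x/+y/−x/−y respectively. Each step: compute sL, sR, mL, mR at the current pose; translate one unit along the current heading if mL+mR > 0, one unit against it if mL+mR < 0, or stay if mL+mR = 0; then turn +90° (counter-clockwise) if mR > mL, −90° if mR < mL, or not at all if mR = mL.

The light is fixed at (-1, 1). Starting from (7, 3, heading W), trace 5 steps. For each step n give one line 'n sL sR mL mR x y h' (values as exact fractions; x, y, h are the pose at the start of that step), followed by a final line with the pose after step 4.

n=0: pose=(7,3,W); sL=4, sR=100/29; mL=-4, mR=-16/29; mL+mR=-132/29 → advance -1; mR−mL=100/29 → turn +1·90°
n=1: pose=(8,3,S); sL=200/101, sR=40/13; mL=-200/101, mR=1440/1313; mL+mR=-1160/1313 → advance -1; mR−mL=40/13 → turn +1·90°
n=2: pose=(8,4,E); sL=50/29, sR=25/13; mL=-50/29, mR=75/377; mL+mR=-575/377 → advance -1; mR−mL=25/13 → turn +1·90°
n=3: pose=(7,4,N); sL=40/13, sR=200/97; mL=-40/13, mR=-1280/1261; mL+mR=-5160/1261 → advance -1; mR−mL=200/97 → turn +1·90°
n=4: pose=(7,3,W); sL=4, sR=100/29; mL=-4, mR=-16/29; mL+mR=-132/29 → advance -1; mR−mL=100/29 → turn +1·90°

0 4 100/29 -4 -16/29 7 3 W
1 200/101 40/13 -200/101 1440/1313 8 3 S
2 50/29 25/13 -50/29 75/377 8 4 E
3 40/13 200/97 -40/13 -1280/1261 7 4 N
4 4 100/29 -4 -16/29 7 3 W
final 8 3 S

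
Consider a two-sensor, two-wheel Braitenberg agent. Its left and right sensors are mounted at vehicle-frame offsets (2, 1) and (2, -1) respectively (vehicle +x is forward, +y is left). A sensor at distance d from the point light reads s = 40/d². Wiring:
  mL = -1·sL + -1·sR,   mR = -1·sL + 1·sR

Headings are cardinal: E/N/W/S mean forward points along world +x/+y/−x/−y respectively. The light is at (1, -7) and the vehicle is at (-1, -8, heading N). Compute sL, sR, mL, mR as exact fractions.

left sensor world pos  = (-2, -6); dL² = 10
right sensor world pos = (0, -6); dR² = 2
sL = 40/10 = 4
sR = 40/2 = 20
mL = -1·sL + -1·sR = -24
mR = -1·sL + 1·sR = 16

4 20 -24 16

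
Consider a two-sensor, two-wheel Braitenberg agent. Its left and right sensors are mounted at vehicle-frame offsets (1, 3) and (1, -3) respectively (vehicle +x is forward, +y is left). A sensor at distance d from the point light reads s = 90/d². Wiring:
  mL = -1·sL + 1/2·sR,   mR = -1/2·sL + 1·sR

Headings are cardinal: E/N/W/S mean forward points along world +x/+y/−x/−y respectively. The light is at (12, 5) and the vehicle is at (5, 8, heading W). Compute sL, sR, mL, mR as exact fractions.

left sensor world pos  = (4, 5); dL² = 64
right sensor world pos = (4, 11); dR² = 100
sL = 90/64 = 45/32
sR = 90/100 = 9/10
mL = -1·sL + 1/2·sR = -153/160
mR = -1/2·sL + 1·sR = 63/320

45/32 9/10 -153/160 63/320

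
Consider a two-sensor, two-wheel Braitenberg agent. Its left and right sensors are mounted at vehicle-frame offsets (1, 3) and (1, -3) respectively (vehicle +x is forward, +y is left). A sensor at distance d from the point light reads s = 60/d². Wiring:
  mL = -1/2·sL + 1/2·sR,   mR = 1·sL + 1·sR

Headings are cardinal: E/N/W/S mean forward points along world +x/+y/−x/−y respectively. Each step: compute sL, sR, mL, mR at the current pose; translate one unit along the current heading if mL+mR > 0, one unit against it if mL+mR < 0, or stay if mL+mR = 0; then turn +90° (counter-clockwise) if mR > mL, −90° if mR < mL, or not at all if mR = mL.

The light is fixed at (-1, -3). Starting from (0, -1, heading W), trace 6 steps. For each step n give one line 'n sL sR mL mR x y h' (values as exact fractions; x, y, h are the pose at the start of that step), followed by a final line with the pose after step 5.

n=0: pose=(0,-1,W); sL=60, sR=12/5; mL=-144/5, mR=312/5; mL+mR=168/5 → advance +1; mR−mL=456/5 → turn +1·90°
n=1: pose=(-1,-1,S); sL=6, sR=6; mL=0, mR=12; mL+mR=12 → advance +1; mR−mL=12 → turn +1·90°
n=2: pose=(-1,-2,E); sL=60/17, sR=12; mL=72/17, mR=264/17; mL+mR=336/17 → advance +1; mR−mL=192/17 → turn +1·90°
n=3: pose=(0,-2,N); sL=15/2, sR=3; mL=-9/4, mR=21/2; mL+mR=33/4 → advance +1; mR−mL=51/4 → turn +1·90°
n=4: pose=(0,-1,W); sL=60, sR=12/5; mL=-144/5, mR=312/5; mL+mR=168/5 → advance +1; mR−mL=456/5 → turn +1·90°
n=5: pose=(-1,-1,S); sL=6, sR=6; mL=0, mR=12; mL+mR=12 → advance +1; mR−mL=12 → turn +1·90°

0 60 12/5 -144/5 312/5 0 -1 W
1 6 6 0 12 -1 -1 S
2 60/17 12 72/17 264/17 -1 -2 E
3 15/2 3 -9/4 21/2 0 -2 N
4 60 12/5 -144/5 312/5 0 -1 W
5 6 6 0 12 -1 -1 S
final -1 -2 E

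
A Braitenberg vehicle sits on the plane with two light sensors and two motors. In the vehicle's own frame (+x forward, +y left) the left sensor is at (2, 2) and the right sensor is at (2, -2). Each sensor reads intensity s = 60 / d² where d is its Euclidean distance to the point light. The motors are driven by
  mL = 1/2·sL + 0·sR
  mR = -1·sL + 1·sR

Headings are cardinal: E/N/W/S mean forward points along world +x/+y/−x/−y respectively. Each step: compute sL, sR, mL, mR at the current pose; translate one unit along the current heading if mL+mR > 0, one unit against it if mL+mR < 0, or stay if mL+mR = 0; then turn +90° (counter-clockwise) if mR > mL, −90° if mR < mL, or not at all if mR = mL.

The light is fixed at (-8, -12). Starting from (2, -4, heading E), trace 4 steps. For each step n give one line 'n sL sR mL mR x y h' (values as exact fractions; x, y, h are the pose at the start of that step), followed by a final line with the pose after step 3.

0 15/61 1/3 15/122 16/183 2 -4 E
1 12/41 20/39 6/41 352/1599 3 -4 S
2 6/25 30/97 3/25 168/2425 3 -5 E
3 60/221 12/25 30/221 1152/5525 4 -5 S
final 4 -6 E

n=0: pose=(2,-4,E); sL=15/61, sR=1/3; mL=15/122, mR=16/183; mL+mR=77/366 → advance +1; mR−mL=-13/366 → turn -1·90°
n=1: pose=(3,-4,S); sL=12/41, sR=20/39; mL=6/41, mR=352/1599; mL+mR=586/1599 → advance +1; mR−mL=118/1599 → turn +1·90°
n=2: pose=(3,-5,E); sL=6/25, sR=30/97; mL=3/25, mR=168/2425; mL+mR=459/2425 → advance +1; mR−mL=-123/2425 → turn -1·90°
n=3: pose=(4,-5,S); sL=60/221, sR=12/25; mL=30/221, mR=1152/5525; mL+mR=1902/5525 → advance +1; mR−mL=402/5525 → turn +1·90°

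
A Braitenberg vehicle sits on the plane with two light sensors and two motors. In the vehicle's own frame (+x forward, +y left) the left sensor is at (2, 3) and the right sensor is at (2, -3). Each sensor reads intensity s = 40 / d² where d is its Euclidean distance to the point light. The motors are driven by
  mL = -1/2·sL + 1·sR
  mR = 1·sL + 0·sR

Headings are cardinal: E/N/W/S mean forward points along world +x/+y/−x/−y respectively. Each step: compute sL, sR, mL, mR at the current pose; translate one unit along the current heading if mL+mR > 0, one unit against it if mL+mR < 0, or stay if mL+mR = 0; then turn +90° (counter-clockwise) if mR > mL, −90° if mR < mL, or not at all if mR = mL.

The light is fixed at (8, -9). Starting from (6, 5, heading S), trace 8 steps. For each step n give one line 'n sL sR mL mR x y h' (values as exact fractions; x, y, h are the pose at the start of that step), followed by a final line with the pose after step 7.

0 8/29 40/169 484/4901 8/29 6 5 S
1 5/32 2/5 103/320 5/32 6 4 E
2 8/25 40/137 452/3425 8/25 7 4 S
3 20/113 20/41 1850/4633 20/113 7 3 E
4 40/109 40/109 20/109 40/109 8 3 S
5 1/5 10/17 83/170 1/5 8 2 E
6 40/97 8/17 436/1649 40/97 9 2 S
7 20/89 20/29 1490/2581 20/89 9 1 E
final 10 1 S

n=0: pose=(6,5,S); sL=8/29, sR=40/169; mL=484/4901, mR=8/29; mL+mR=1836/4901 → advance +1; mR−mL=868/4901 → turn +1·90°
n=1: pose=(6,4,E); sL=5/32, sR=2/5; mL=103/320, mR=5/32; mL+mR=153/320 → advance +1; mR−mL=-53/320 → turn -1·90°
n=2: pose=(7,4,S); sL=8/25, sR=40/137; mL=452/3425, mR=8/25; mL+mR=1548/3425 → advance +1; mR−mL=644/3425 → turn +1·90°
n=3: pose=(7,3,E); sL=20/113, sR=20/41; mL=1850/4633, mR=20/113; mL+mR=2670/4633 → advance +1; mR−mL=-1030/4633 → turn -1·90°
n=4: pose=(8,3,S); sL=40/109, sR=40/109; mL=20/109, mR=40/109; mL+mR=60/109 → advance +1; mR−mL=20/109 → turn +1·90°
n=5: pose=(8,2,E); sL=1/5, sR=10/17; mL=83/170, mR=1/5; mL+mR=117/170 → advance +1; mR−mL=-49/170 → turn -1·90°
n=6: pose=(9,2,S); sL=40/97, sR=8/17; mL=436/1649, mR=40/97; mL+mR=1116/1649 → advance +1; mR−mL=244/1649 → turn +1·90°
n=7: pose=(9,1,E); sL=20/89, sR=20/29; mL=1490/2581, mR=20/89; mL+mR=2070/2581 → advance +1; mR−mL=-910/2581 → turn -1·90°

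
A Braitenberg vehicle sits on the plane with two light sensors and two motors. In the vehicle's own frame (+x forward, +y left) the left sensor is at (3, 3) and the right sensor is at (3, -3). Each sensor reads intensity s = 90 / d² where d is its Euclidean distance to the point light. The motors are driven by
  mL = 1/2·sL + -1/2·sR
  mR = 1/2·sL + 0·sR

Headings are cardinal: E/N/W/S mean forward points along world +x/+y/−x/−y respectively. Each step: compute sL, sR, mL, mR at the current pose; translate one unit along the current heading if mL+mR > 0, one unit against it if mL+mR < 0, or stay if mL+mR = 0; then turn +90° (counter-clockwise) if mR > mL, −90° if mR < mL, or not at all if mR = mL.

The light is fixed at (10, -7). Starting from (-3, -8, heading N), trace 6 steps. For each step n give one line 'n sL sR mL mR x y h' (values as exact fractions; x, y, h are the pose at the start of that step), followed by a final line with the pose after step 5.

0 9/26 45/52 -27/104 9/52 -3 -8 N
1 90/281 90/257 -1080/72217 45/281 -3 -9 W
2 45/73 45/157 1890/11461 45/146 -4 -9 S
3 90/121 90/157 1620/18997 45/121 -4 -10 E
4 45/128 9/10 -351/1280 45/256 -3 -10 N
5 18/61 90/257 -432/15677 9/61 -3 -11 W
final -4 -11 S

n=0: pose=(-3,-8,N); sL=9/26, sR=45/52; mL=-27/104, mR=9/52; mL+mR=-9/104 → advance -1; mR−mL=45/104 → turn +1·90°
n=1: pose=(-3,-9,W); sL=90/281, sR=90/257; mL=-1080/72217, mR=45/281; mL+mR=10485/72217 → advance +1; mR−mL=45/257 → turn +1·90°
n=2: pose=(-4,-9,S); sL=45/73, sR=45/157; mL=1890/11461, mR=45/146; mL+mR=10845/22922 → advance +1; mR−mL=45/314 → turn +1·90°
n=3: pose=(-4,-10,E); sL=90/121, sR=90/157; mL=1620/18997, mR=45/121; mL+mR=8685/18997 → advance +1; mR−mL=45/157 → turn +1·90°
n=4: pose=(-3,-10,N); sL=45/128, sR=9/10; mL=-351/1280, mR=45/256; mL+mR=-63/640 → advance -1; mR−mL=9/20 → turn +1·90°
n=5: pose=(-3,-11,W); sL=18/61, sR=90/257; mL=-432/15677, mR=9/61; mL+mR=1881/15677 → advance +1; mR−mL=45/257 → turn +1·90°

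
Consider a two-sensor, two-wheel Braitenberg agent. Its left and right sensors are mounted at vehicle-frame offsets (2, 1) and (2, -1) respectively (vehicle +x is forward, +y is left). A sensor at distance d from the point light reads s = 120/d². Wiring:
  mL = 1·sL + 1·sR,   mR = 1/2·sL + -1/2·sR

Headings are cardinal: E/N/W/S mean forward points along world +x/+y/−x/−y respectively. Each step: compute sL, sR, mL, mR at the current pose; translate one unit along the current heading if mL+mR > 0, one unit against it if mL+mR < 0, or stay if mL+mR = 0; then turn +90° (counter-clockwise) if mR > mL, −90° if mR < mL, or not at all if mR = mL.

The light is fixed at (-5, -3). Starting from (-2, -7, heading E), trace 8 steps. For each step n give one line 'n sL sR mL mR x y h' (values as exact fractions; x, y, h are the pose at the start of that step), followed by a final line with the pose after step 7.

0 60/17 12/5 504/85 48/85 -2 -7 E
1 120/61 8/3 848/183 -64/183 -1 -7 S
2 3 6 9 -3/2 -1 -8 W
3 120/13 24/5 912/65 144/65 -2 -8 N
4 60/17 12/5 504/85 48/85 -2 -7 E
5 120/61 8/3 848/183 -64/183 -1 -7 S
6 3 6 9 -3/2 -1 -8 W
7 120/13 24/5 912/65 144/65 -2 -8 N
final -2 -7 E

n=0: pose=(-2,-7,E); sL=60/17, sR=12/5; mL=504/85, mR=48/85; mL+mR=552/85 → advance +1; mR−mL=-456/85 → turn -1·90°
n=1: pose=(-1,-7,S); sL=120/61, sR=8/3; mL=848/183, mR=-64/183; mL+mR=784/183 → advance +1; mR−mL=-304/61 → turn -1·90°
n=2: pose=(-1,-8,W); sL=3, sR=6; mL=9, mR=-3/2; mL+mR=15/2 → advance +1; mR−mL=-21/2 → turn -1·90°
n=3: pose=(-2,-8,N); sL=120/13, sR=24/5; mL=912/65, mR=144/65; mL+mR=1056/65 → advance +1; mR−mL=-768/65 → turn -1·90°
n=4: pose=(-2,-7,E); sL=60/17, sR=12/5; mL=504/85, mR=48/85; mL+mR=552/85 → advance +1; mR−mL=-456/85 → turn -1·90°
n=5: pose=(-1,-7,S); sL=120/61, sR=8/3; mL=848/183, mR=-64/183; mL+mR=784/183 → advance +1; mR−mL=-304/61 → turn -1·90°
n=6: pose=(-1,-8,W); sL=3, sR=6; mL=9, mR=-3/2; mL+mR=15/2 → advance +1; mR−mL=-21/2 → turn -1·90°
n=7: pose=(-2,-8,N); sL=120/13, sR=24/5; mL=912/65, mR=144/65; mL+mR=1056/65 → advance +1; mR−mL=-768/65 → turn -1·90°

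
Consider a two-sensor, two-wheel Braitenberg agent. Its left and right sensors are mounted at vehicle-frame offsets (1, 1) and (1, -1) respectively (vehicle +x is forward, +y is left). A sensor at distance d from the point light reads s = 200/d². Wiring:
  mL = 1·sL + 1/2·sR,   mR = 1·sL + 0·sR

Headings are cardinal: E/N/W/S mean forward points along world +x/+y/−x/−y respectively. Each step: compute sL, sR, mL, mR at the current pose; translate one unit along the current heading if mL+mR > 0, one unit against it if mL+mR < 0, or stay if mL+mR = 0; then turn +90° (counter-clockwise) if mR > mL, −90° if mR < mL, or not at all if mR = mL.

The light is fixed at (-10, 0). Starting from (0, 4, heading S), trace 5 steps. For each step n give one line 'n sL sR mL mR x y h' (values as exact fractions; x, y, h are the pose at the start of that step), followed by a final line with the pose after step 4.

n=0: pose=(0,4,S); sL=20/13, sR=20/9; mL=310/117, mR=20/13; mL+mR=490/117 → advance +1; mR−mL=-10/9 → turn -1·90°
n=1: pose=(0,3,W); sL=40/17, sR=200/97; mL=5580/1649, mR=40/17; mL+mR=9460/1649 → advance +1; mR−mL=-100/97 → turn -1·90°
n=2: pose=(-1,3,N); sL=5/2, sR=50/29; mL=195/58, mR=5/2; mL+mR=170/29 → advance +1; mR−mL=-25/29 → turn -1·90°
n=3: pose=(-1,4,E); sL=8/5, sR=200/109; mL=1372/545, mR=8/5; mL+mR=2244/545 → advance +1; mR−mL=-100/109 → turn -1·90°
n=4: pose=(0,4,S); sL=20/13, sR=20/9; mL=310/117, mR=20/13; mL+mR=490/117 → advance +1; mR−mL=-10/9 → turn -1·90°

0 20/13 20/9 310/117 20/13 0 4 S
1 40/17 200/97 5580/1649 40/17 0 3 W
2 5/2 50/29 195/58 5/2 -1 3 N
3 8/5 200/109 1372/545 8/5 -1 4 E
4 20/13 20/9 310/117 20/13 0 4 S
final 0 3 W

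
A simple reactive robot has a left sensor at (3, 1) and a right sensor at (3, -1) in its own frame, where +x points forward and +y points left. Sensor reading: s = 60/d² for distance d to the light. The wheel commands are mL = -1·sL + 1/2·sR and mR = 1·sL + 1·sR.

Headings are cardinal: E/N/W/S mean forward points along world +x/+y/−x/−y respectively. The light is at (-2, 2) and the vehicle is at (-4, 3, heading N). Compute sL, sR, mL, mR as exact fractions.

left sensor world pos  = (-5, 6); dL² = 25
right sensor world pos = (-3, 6); dR² = 17
sL = 60/25 = 12/5
sR = 60/17 = 60/17
mL = -1·sL + 1/2·sR = -54/85
mR = 1·sL + 1·sR = 504/85

12/5 60/17 -54/85 504/85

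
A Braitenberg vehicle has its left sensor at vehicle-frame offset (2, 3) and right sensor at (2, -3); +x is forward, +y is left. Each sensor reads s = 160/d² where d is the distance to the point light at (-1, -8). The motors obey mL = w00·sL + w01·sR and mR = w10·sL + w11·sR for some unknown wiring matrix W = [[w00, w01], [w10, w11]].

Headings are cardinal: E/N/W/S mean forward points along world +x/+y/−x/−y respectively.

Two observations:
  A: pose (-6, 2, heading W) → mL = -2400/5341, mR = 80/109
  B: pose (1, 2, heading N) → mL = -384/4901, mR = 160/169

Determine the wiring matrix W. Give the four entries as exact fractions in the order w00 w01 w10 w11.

-1/2 1/2 0 1

obs A: pose=(-6,2,W) → sL=80/49, sR=80/109, mL=-2400/5341, mR=80/109
obs B: pose=(1,2,N) → sL=32/29, sR=160/169, mL=-384/4901, mR=160/169
sensor matrix S = [[80/49, 80/109], [32/29, 160/169]]; det S = 19261440/26176241
solve [mL_A; mL_B] = S·[w00; w01] and [mR_A; mR_B] = S·[w10; w11]:
  w00 = -1/2, w01 = 1/2, w10 = 0, w11 = 1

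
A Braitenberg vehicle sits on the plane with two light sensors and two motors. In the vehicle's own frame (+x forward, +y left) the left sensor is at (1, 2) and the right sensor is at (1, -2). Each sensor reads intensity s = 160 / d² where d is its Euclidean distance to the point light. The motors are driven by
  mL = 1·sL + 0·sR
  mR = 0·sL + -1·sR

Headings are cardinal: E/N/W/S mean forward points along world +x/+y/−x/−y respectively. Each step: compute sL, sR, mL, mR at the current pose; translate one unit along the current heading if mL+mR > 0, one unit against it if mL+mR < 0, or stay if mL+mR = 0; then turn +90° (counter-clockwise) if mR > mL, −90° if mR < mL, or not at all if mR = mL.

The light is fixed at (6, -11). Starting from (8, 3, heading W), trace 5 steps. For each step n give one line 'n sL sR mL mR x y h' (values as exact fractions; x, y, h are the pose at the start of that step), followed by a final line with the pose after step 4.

0 32/29 160/257 32/29 -160/257 8 3 W
1 80/113 80/117 80/113 -80/117 7 3 N
2 160/293 160/173 160/293 -160/173 7 4 E
3 4/5 4/5 4/5 -4/5 6 4 S
4 16/17 16/29 16/17 -16/29 6 4 W
final 5 4 N

n=0: pose=(8,3,W); sL=32/29, sR=160/257; mL=32/29, mR=-160/257; mL+mR=3584/7453 → advance +1; mR−mL=-12864/7453 → turn -1·90°
n=1: pose=(7,3,N); sL=80/113, sR=80/117; mL=80/113, mR=-80/117; mL+mR=320/13221 → advance +1; mR−mL=-18400/13221 → turn -1·90°
n=2: pose=(7,4,E); sL=160/293, sR=160/173; mL=160/293, mR=-160/173; mL+mR=-19200/50689 → advance -1; mR−mL=-74560/50689 → turn -1·90°
n=3: pose=(6,4,S); sL=4/5, sR=4/5; mL=4/5, mR=-4/5; mL+mR=0 → advance +0; mR−mL=-8/5 → turn -1·90°
n=4: pose=(6,4,W); sL=16/17, sR=16/29; mL=16/17, mR=-16/29; mL+mR=192/493 → advance +1; mR−mL=-736/493 → turn -1·90°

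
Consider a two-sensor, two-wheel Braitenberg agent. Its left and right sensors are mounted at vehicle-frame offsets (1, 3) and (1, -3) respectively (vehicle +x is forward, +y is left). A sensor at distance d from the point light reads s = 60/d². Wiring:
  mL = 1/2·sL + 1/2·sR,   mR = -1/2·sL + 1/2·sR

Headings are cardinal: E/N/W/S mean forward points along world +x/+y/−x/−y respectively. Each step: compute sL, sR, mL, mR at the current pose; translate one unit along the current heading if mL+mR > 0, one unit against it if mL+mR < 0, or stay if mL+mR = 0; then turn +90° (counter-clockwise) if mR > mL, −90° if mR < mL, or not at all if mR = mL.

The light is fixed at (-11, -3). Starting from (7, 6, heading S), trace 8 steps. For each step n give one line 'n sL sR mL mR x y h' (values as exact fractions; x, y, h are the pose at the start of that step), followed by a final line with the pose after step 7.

0 12/101 60/289 4764/29189 1296/29189 7 6 S
1 30/157 6/41 1086/6437 -144/6437 7 5 W
2 60/277 60/481 22740/133237 -6120/133237 6 5 N
3 5/39 1/6 23/156 1/52 6 6 E
4 12/101 60/289 4764/29189 1296/29189 7 6 S
5 30/157 6/41 1086/6437 -144/6437 7 5 W
6 60/277 60/481 22740/133237 -6120/133237 6 5 N
7 5/39 1/6 23/156 1/52 6 6 E
final 7 6 S

n=0: pose=(7,6,S); sL=12/101, sR=60/289; mL=4764/29189, mR=1296/29189; mL+mR=60/289 → advance +1; mR−mL=-12/101 → turn -1·90°
n=1: pose=(7,5,W); sL=30/157, sR=6/41; mL=1086/6437, mR=-144/6437; mL+mR=6/41 → advance +1; mR−mL=-30/157 → turn -1·90°
n=2: pose=(6,5,N); sL=60/277, sR=60/481; mL=22740/133237, mR=-6120/133237; mL+mR=60/481 → advance +1; mR−mL=-60/277 → turn -1·90°
n=3: pose=(6,6,E); sL=5/39, sR=1/6; mL=23/156, mR=1/52; mL+mR=1/6 → advance +1; mR−mL=-5/39 → turn -1·90°
n=4: pose=(7,6,S); sL=12/101, sR=60/289; mL=4764/29189, mR=1296/29189; mL+mR=60/289 → advance +1; mR−mL=-12/101 → turn -1·90°
n=5: pose=(7,5,W); sL=30/157, sR=6/41; mL=1086/6437, mR=-144/6437; mL+mR=6/41 → advance +1; mR−mL=-30/157 → turn -1·90°
n=6: pose=(6,5,N); sL=60/277, sR=60/481; mL=22740/133237, mR=-6120/133237; mL+mR=60/481 → advance +1; mR−mL=-60/277 → turn -1·90°
n=7: pose=(6,6,E); sL=5/39, sR=1/6; mL=23/156, mR=1/52; mL+mR=1/6 → advance +1; mR−mL=-5/39 → turn -1·90°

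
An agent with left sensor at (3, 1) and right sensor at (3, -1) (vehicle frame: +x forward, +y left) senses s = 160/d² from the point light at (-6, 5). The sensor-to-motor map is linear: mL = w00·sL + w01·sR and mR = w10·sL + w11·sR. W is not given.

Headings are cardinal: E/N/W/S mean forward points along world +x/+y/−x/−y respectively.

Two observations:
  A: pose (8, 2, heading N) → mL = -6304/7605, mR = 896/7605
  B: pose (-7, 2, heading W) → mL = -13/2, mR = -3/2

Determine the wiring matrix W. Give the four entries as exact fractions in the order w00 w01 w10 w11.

-1/2 -1/2 1/2 -1/2

obs A: pose=(8,2,N) → sL=160/169, sR=32/45, mL=-6304/7605, mR=896/7605
obs B: pose=(-7,2,W) → sL=5, sR=8, mL=-13/2, mR=-3/2
sensor matrix S = [[160/169, 32/45], [5, 8]]; det S = 6112/1521
solve [mL_A; mL_B] = S·[w00; w01] and [mR_A; mR_B] = S·[w10; w11]:
  w00 = -1/2, w01 = -1/2, w10 = 1/2, w11 = -1/2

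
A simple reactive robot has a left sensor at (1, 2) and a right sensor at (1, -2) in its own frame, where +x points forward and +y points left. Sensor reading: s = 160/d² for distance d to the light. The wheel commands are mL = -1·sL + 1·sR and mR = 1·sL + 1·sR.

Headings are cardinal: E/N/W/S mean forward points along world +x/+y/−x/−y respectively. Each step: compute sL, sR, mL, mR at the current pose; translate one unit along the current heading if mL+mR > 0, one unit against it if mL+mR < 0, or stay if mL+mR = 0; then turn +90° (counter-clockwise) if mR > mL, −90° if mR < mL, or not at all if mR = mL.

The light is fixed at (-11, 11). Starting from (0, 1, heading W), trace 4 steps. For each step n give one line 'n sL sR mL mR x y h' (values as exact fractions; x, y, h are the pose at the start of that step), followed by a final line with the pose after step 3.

0 40/61 40/41 800/2501 4080/2501 0 1 W
1 32/53 32/37 512/1961 2880/1961 -1 1 S
2 80/101 16/29 -704/2929 3936/2929 -1 0 E
3 160/181 160/269 -14080/48689 72000/48689 0 0 N
final 0 1 W

n=0: pose=(0,1,W); sL=40/61, sR=40/41; mL=800/2501, mR=4080/2501; mL+mR=80/41 → advance +1; mR−mL=80/61 → turn +1·90°
n=1: pose=(-1,1,S); sL=32/53, sR=32/37; mL=512/1961, mR=2880/1961; mL+mR=64/37 → advance +1; mR−mL=64/53 → turn +1·90°
n=2: pose=(-1,0,E); sL=80/101, sR=16/29; mL=-704/2929, mR=3936/2929; mL+mR=32/29 → advance +1; mR−mL=160/101 → turn +1·90°
n=3: pose=(0,0,N); sL=160/181, sR=160/269; mL=-14080/48689, mR=72000/48689; mL+mR=320/269 → advance +1; mR−mL=320/181 → turn +1·90°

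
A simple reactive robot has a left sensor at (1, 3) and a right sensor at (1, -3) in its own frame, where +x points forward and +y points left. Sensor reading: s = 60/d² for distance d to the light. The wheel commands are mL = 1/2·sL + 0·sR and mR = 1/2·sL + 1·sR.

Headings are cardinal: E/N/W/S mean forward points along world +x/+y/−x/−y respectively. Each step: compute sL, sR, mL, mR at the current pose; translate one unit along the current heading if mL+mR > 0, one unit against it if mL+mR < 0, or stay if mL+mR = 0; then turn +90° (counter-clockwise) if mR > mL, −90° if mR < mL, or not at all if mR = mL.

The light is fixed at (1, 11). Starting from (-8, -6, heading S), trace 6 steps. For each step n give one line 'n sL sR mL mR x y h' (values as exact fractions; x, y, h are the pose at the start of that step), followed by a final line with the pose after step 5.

n=0: pose=(-8,-6,S); sL=1/6, sR=5/39; mL=1/12, mR=11/52; mL+mR=23/78 → advance +1; mR−mL=5/39 → turn +1·90°
n=1: pose=(-8,-7,E); sL=60/289, sR=12/101; mL=30/289, mR=6498/29189; mL+mR=9528/29189 → advance +1; mR−mL=12/101 → turn +1·90°
n=2: pose=(-7,-7,N); sL=6/41, sR=30/157; mL=3/41, mR=1701/6437; mL+mR=2172/6437 → advance +1; mR−mL=30/157 → turn +1·90°
n=3: pose=(-7,-6,W); sL=60/481, sR=60/277; mL=30/481, mR=37170/133237; mL+mR=45480/133237 → advance +1; mR−mL=60/277 → turn +1·90°
n=4: pose=(-8,-6,S); sL=1/6, sR=5/39; mL=1/12, mR=11/52; mL+mR=23/78 → advance +1; mR−mL=5/39 → turn +1·90°
n=5: pose=(-8,-7,E); sL=60/289, sR=12/101; mL=30/289, mR=6498/29189; mL+mR=9528/29189 → advance +1; mR−mL=12/101 → turn +1·90°

0 1/6 5/39 1/12 11/52 -8 -6 S
1 60/289 12/101 30/289 6498/29189 -8 -7 E
2 6/41 30/157 3/41 1701/6437 -7 -7 N
3 60/481 60/277 30/481 37170/133237 -7 -6 W
4 1/6 5/39 1/12 11/52 -8 -6 S
5 60/289 12/101 30/289 6498/29189 -8 -7 E
final -7 -7 N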